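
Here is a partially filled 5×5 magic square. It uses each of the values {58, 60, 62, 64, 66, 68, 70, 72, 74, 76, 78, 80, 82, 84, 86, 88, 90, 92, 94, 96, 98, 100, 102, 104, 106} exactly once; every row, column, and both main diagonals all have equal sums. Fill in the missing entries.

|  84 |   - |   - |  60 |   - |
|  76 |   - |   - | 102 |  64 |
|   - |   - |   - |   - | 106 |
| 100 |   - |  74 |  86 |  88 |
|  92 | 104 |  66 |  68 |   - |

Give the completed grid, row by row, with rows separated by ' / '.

84 96 98 60 72 / 76 78 90 102 64 / 58 70 82 94 106 / 100 62 74 86 88 / 92 104 66 68 80

The 25 entries sum to 2050, so each line sums to 2050/5 = 410.
The remaining cell in row 4 is (4,2) = 410 − 348 = 62.
From row 5, 410 − (92 + 104 + 66 + 68) gives (5,5) = 80.
Using column 1: 84 + 76 + 100 + 92 + ? → (3,1) = 410 − 352 = 58.
Column 4 must total 410; the given cells sum to 316, so (3,4) = 94.
Column 5 must total 410; the given cells sum to 338, so (1,5) = 72.
The remaining cell in anti-diagonal is (3,3) = 410 − 328 = 82.
Row 3 needs 410; the known cells sum to 340, so (3,2) = 70.
From main diagonal, 410 − (84 + 82 + 86 + 80) gives (2,2) = 78.
Row 2 needs 410; the known cells sum to 320, so (2,3) = 90.
Using column 2: 78 + 70 + 62 + 104 + ? → (1,2) = 410 − 314 = 96.
Using column 3: 90 + 82 + 74 + 66 + ? → (1,3) = 410 − 312 = 98.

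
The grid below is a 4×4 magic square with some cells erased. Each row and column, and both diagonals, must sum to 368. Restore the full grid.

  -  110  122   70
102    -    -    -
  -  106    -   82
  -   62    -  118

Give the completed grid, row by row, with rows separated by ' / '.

Using row 1: 110 + 122 + 70 + ? → (1,1) = 368 − 302 = 66.
Column 2 needs 368; the known cells sum to 278, so (2,2) = 90.
The remaining cell in column 4 is (2,4) = 368 − 270 = 98.
From main diagonal, 368 − (66 + 90 + 118) gives (3,3) = 94.
From row 2, 368 − (102 + 90 + 98) gives (2,3) = 78.
From row 3, 368 − (106 + 94 + 82) gives (3,1) = 86.
Column 1 needs 368; the known cells sum to 254, so (4,1) = 114.
Column 3 must total 368; the given cells sum to 294, so (4,3) = 74.

66 110 122 70 / 102 90 78 98 / 86 106 94 82 / 114 62 74 118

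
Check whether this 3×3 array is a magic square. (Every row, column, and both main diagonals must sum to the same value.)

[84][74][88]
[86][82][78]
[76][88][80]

No — anti-diagonal sums to 246 but column 2 sums to 244.

Row 1: 84 + 74 + 88 = 246.
Row 2: 86 + 82 + 78 = 246.
Row 3: 76 + 88 + 80 = 244.
Column 1: 84 + 86 + 76 = 246.
Column 2: 74 + 82 + 88 = 244.
Column 3: 88 + 78 + 80 = 246.
Main diagonal: 84 + 82 + 80 = 246.
Anti-diagonal: 88 + 82 + 76 = 246.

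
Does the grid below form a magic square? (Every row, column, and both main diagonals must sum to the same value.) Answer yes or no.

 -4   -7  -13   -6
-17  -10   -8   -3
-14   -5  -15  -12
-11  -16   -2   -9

No — column 4 sums to -30 but main diagonal sums to -38.

Row 1: -4 + (-7) + (-13) + (-6) = -30.
Row 2: -17 + (-10) + (-8) + (-3) = -38.
Row 3: -14 + (-5) + (-15) + (-12) = -46.
Row 4: -11 + (-16) + (-2) + (-9) = -38.
Column 1: -4 + (-17) + (-14) + (-11) = -46.
Column 2: -7 + (-10) + (-5) + (-16) = -38.
Column 3: -13 + (-8) + (-15) + (-2) = -38.
Column 4: -6 + (-3) + (-12) + (-9) = -30.
Main diagonal: -4 + (-10) + (-15) + (-9) = -38.
Anti-diagonal: -6 + (-8) + (-5) + (-11) = -30.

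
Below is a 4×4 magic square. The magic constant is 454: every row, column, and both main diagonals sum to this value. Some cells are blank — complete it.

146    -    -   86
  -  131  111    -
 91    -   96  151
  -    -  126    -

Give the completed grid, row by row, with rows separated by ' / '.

146 101 121 86 / 76 131 111 136 / 91 116 96 151 / 141 106 126 81

Row 3 must total 454; the given cells sum to 338, so (3,2) = 116.
Using column 3: 111 + 96 + 126 + ? → (1,3) = 454 − 333 = 121.
Main diagonal: 146 + 131 + 96 + ? = 454, so (4,4) = 81.
Anti-diagonal must total 454; the given cells sum to 313, so (4,1) = 141.
The remaining cell in row 1 is (1,2) = 454 − 353 = 101.
Using row 4: 141 + 126 + 81 + ? → (4,2) = 454 − 348 = 106.
Column 1 needs 454; the known cells sum to 378, so (2,1) = 76.
Column 4 needs 454; the known cells sum to 318, so (2,4) = 136.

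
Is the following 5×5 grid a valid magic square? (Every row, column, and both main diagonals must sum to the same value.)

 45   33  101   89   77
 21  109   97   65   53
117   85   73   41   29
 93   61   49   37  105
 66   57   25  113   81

Row 1: 45 + 33 + 101 + 89 + 77 = 345.
Row 2: 21 + 109 + 97 + 65 + 53 = 345.
Row 3: 117 + 85 + 73 + 41 + 29 = 345.
Row 4: 93 + 61 + 49 + 37 + 105 = 345.
Row 5: 66 + 57 + 25 + 113 + 81 = 342.
Column 1: 45 + 21 + 117 + 93 + 66 = 342.
Column 2: 33 + 109 + 85 + 61 + 57 = 345.
Column 3: 101 + 97 + 73 + 49 + 25 = 345.
Column 4: 89 + 65 + 41 + 37 + 113 = 345.
Column 5: 77 + 53 + 29 + 105 + 81 = 345.
Main diagonal: 45 + 109 + 73 + 37 + 81 = 345.
Anti-diagonal: 77 + 65 + 73 + 61 + 66 = 342.

No — row 5 sums to 342 but row 2 sums to 345.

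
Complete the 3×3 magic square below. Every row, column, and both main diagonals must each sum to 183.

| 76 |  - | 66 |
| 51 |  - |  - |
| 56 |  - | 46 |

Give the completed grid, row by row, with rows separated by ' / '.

76 41 66 / 51 61 71 / 56 81 46

The remaining cell in row 1 is (1,2) = 183 − 142 = 41.
From row 3, 183 − (56 + 46) gives (3,2) = 81.
Column 2 needs 183; the known cells sum to 122, so (2,2) = 61.
Column 3 needs 183; the known cells sum to 112, so (2,3) = 71.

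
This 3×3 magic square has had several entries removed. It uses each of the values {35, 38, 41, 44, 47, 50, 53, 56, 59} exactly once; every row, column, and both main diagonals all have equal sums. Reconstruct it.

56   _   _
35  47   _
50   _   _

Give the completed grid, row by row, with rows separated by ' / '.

56 41 44 / 35 47 59 / 50 53 38

The 9 entries sum to 423, so each line sums to 423/3 = 141.
From row 2, 141 − (35 + 47) gives (2,3) = 59.
Main diagonal must total 141; the given cells sum to 103, so (3,3) = 38.
Anti-diagonal must total 141; the given cells sum to 97, so (1,3) = 44.
Row 1: 56 + 44 + ? = 141, so (1,2) = 41.
Row 3 needs 141; the known cells sum to 88, so (3,2) = 53.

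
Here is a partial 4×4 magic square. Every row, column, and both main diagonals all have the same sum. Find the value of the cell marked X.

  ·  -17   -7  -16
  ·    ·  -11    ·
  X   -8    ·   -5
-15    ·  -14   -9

Anti-diagonal is complete and sums to -50; that is the magic constant.
Using row 1: -17 + (-7) + (-16) + ? → (1,1) = -50 − (-40) = -10.
From row 4, -50 − (-15 + (-14) + (-9)) gives (4,2) = -12.
Column 2 must total -50; the given cells sum to -37, so (2,2) = -13.
From column 3, -50 − (-7 + (-11) + (-14)) gives (3,3) = -18.
From column 4, -50 − (-16 + (-5) + (-9)) gives (2,4) = -20.
Row 2: -13 + (-11) + (-20) + ? = -50, so (2,1) = -6.
Row 3 must total -50; the given cells sum to -31, so (3,1) = -19.

-19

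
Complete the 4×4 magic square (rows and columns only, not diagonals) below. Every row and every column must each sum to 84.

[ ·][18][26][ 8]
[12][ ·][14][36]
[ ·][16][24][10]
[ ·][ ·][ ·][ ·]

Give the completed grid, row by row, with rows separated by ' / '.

32 18 26 8 / 12 22 14 36 / 34 16 24 10 / 6 28 20 30

Row 1 must total 84; the given cells sum to 52, so (1,1) = 32.
Row 2: 12 + 14 + 36 + ? = 84, so (2,2) = 22.
Using row 3: 16 + 24 + 10 + ? → (3,1) = 84 − 50 = 34.
Column 1 must total 84; the given cells sum to 78, so (4,1) = 6.
Column 2 must total 84; the given cells sum to 56, so (4,2) = 28.
Column 3 needs 84; the known cells sum to 64, so (4,3) = 20.
Using column 4: 8 + 36 + 10 + ? → (4,4) = 84 − 54 = 30.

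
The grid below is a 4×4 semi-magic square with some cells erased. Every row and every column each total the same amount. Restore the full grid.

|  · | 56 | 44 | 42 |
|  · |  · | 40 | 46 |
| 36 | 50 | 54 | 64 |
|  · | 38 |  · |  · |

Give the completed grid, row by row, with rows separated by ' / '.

62 56 44 42 / 58 60 40 46 / 36 50 54 64 / 48 38 66 52

Row 3 is already complete: 36 + 50 + 54 + 64 = 204, so that is the magic constant.
The remaining cell in row 1 is (1,1) = 204 − 142 = 62.
The remaining cell in column 2 is (2,2) = 204 − 144 = 60.
Column 3: 44 + 40 + 54 + ? = 204, so (4,3) = 66.
The remaining cell in column 4 is (4,4) = 204 − 152 = 52.
From row 2, 204 − (60 + 40 + 46) gives (2,1) = 58.
Row 4 must total 204; the given cells sum to 156, so (4,1) = 48.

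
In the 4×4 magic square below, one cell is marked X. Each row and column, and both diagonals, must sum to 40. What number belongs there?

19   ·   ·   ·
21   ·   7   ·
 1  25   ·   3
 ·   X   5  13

The remaining cell in row 3 is (3,3) = 40 − 29 = 11.
The remaining cell in column 1 is (4,1) = 40 − 41 = -1.
Using column 3: 7 + 11 + 5 + ? → (1,3) = 40 − 23 = 17.
Main diagonal: 19 + 11 + 13 + ? = 40, so (2,2) = -3.
Anti-diagonal: 7 + 25 + (-1) + ? = 40, so (1,4) = 9.
From row 1, 40 − (19 + 17 + 9) gives (1,2) = -5.
From row 2, 40 − (21 + (-3) + 7) gives (2,4) = 15.
Row 4 needs 40; the known cells sum to 17, so (4,2) = 23.

23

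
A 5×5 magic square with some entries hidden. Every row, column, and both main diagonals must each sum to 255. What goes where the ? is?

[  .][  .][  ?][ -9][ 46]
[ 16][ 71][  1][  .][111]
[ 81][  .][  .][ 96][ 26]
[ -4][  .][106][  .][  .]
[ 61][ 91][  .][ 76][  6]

86

Row 2: 16 + 71 + 1 + 111 + ? = 255, so (2,4) = 56.
The remaining cell in row 5 is (5,3) = 255 − 234 = 21.
Column 1 needs 255; the known cells sum to 154, so (1,1) = 101.
Column 4 needs 255; the known cells sum to 219, so (4,4) = 36.
Column 5 needs 255; the known cells sum to 189, so (4,5) = 66.
Using main diagonal: 101 + 71 + 36 + 6 + ? → (3,3) = 255 − 214 = 41.
The remaining cell in anti-diagonal is (4,2) = 255 − 204 = 51.
Using row 3: 81 + 41 + 96 + 26 + ? → (3,2) = 255 − 244 = 11.
Column 2 needs 255; the known cells sum to 224, so (1,2) = 31.
Column 3 must total 255; the given cells sum to 169, so (1,3) = 86.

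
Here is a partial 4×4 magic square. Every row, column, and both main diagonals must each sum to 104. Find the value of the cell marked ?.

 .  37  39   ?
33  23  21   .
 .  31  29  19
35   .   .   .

Using row 2: 33 + 23 + 21 + ? → (2,4) = 104 − 77 = 27.
Row 3: 31 + 29 + 19 + ? = 104, so (3,1) = 25.
From column 1, 104 − (33 + 25 + 35) gives (1,1) = 11.
Column 2 must total 104; the given cells sum to 91, so (4,2) = 13.
The remaining cell in column 3 is (4,3) = 104 − 89 = 15.
Main diagonal: 11 + 23 + 29 + ? = 104, so (4,4) = 41.
Anti-diagonal: 21 + 31 + 35 + ? = 104, so (1,4) = 17.

17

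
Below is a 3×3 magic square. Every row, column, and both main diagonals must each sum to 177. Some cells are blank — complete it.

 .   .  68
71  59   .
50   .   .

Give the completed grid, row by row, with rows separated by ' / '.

56 53 68 / 71 59 47 / 50 65 62

Row 2 needs 177; the known cells sum to 130, so (2,3) = 47.
Using column 1: 71 + 50 + ? → (1,1) = 177 − 121 = 56.
Column 3 needs 177; the known cells sum to 115, so (3,3) = 62.
From row 1, 177 − (56 + 68) gives (1,2) = 53.
Row 3 needs 177; the known cells sum to 112, so (3,2) = 65.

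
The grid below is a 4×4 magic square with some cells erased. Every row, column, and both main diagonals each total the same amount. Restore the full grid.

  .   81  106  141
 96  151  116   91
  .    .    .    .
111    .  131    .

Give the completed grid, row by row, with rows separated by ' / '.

126 81 106 141 / 96 151 116 91 / 121 86 101 146 / 111 136 131 76

Row 2 is already complete: 96 + 151 + 116 + 91 = 454, so that is the magic constant.
Row 1: 81 + 106 + 141 + ? = 454, so (1,1) = 126.
Column 1: 126 + 96 + 111 + ? = 454, so (3,1) = 121.
The remaining cell in column 3 is (3,3) = 454 − 353 = 101.
Using main diagonal: 126 + 151 + 101 + ? → (4,4) = 454 − 378 = 76.
The remaining cell in anti-diagonal is (3,2) = 454 − 368 = 86.
Row 3: 121 + 86 + 101 + ? = 454, so (3,4) = 146.
Row 4: 111 + 131 + 76 + ? = 454, so (4,2) = 136.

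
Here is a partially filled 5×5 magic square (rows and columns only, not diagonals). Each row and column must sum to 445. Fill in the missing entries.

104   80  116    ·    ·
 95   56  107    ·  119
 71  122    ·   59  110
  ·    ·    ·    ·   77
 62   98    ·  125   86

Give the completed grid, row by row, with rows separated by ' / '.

104 80 116 92 53 / 95 56 107 68 119 / 71 122 83 59 110 / 113 89 65 101 77 / 62 98 74 125 86

Using row 2: 95 + 56 + 107 + 119 + ? → (2,4) = 445 − 377 = 68.
From row 3, 445 − (71 + 122 + 59 + 110) gives (3,3) = 83.
Using row 5: 62 + 98 + 125 + 86 + ? → (5,3) = 445 − 371 = 74.
From column 1, 445 − (104 + 95 + 71 + 62) gives (4,1) = 113.
Column 2 needs 445; the known cells sum to 356, so (4,2) = 89.
Using column 3: 116 + 107 + 83 + 74 + ? → (4,3) = 445 − 380 = 65.
Column 5 needs 445; the known cells sum to 392, so (1,5) = 53.
Row 1 must total 445; the given cells sum to 353, so (1,4) = 92.
From row 4, 445 − (113 + 89 + 65 + 77) gives (4,4) = 101.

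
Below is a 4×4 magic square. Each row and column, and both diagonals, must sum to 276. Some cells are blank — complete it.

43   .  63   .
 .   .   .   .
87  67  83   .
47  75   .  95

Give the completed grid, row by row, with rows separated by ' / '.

43 79 63 91 / 99 55 71 51 / 87 67 83 39 / 47 75 59 95

From row 3, 276 − (87 + 67 + 83) gives (3,4) = 39.
From row 4, 276 − (47 + 75 + 95) gives (4,3) = 59.
Column 1 must total 276; the given cells sum to 177, so (2,1) = 99.
The remaining cell in column 3 is (2,3) = 276 − 205 = 71.
Main diagonal must total 276; the given cells sum to 221, so (2,2) = 55.
Anti-diagonal must total 276; the given cells sum to 185, so (1,4) = 91.
The remaining cell in row 1 is (1,2) = 276 − 197 = 79.
From row 2, 276 − (99 + 55 + 71) gives (2,4) = 51.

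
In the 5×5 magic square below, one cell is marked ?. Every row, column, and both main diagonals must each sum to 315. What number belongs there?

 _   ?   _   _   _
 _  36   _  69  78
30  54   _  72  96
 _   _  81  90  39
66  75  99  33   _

93

The remaining cell in row 3 is (3,3) = 315 − 252 = 63.
The remaining cell in row 5 is (5,5) = 315 − 273 = 42.
Column 4: 69 + 72 + 90 + 33 + ? = 315, so (1,4) = 51.
Column 5 must total 315; the given cells sum to 255, so (1,5) = 60.
Main diagonal: 36 + 63 + 90 + 42 + ? = 315, so (1,1) = 84.
Anti-diagonal: 60 + 69 + 63 + 66 + ? = 315, so (4,2) = 57.
Row 4 needs 315; the known cells sum to 267, so (4,1) = 48.
Column 1: 84 + 30 + 48 + 66 + ? = 315, so (2,1) = 87.
Column 2 needs 315; the known cells sum to 222, so (1,2) = 93.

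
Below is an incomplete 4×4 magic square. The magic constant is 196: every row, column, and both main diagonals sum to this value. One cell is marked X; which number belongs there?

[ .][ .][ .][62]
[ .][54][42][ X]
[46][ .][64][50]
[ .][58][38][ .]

40

Row 3 must total 196; the given cells sum to 160, so (3,2) = 36.
From column 2, 196 − (54 + 36 + 58) gives (1,2) = 48.
Column 3: 42 + 64 + 38 + ? = 196, so (1,3) = 52.
Anti-diagonal must total 196; the given cells sum to 140, so (4,1) = 56.
Using row 1: 48 + 52 + 62 + ? → (1,1) = 196 − 162 = 34.
Using row 4: 56 + 58 + 38 + ? → (4,4) = 196 − 152 = 44.
The remaining cell in column 1 is (2,1) = 196 − 136 = 60.
Column 4 must total 196; the given cells sum to 156, so (2,4) = 40.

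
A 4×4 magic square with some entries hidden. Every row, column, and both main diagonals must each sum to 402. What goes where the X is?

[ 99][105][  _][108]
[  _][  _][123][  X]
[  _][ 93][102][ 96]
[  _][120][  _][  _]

81

From row 1, 402 − (99 + 105 + 108) gives (1,3) = 90.
Row 3 needs 402; the known cells sum to 291, so (3,1) = 111.
From column 2, 402 − (105 + 93 + 120) gives (2,2) = 84.
The remaining cell in column 3 is (4,3) = 402 − 315 = 87.
Main diagonal needs 402; the known cells sum to 285, so (4,4) = 117.
Using anti-diagonal: 108 + 123 + 93 + ? → (4,1) = 402 − 324 = 78.
From column 1, 402 − (99 + 111 + 78) gives (2,1) = 114.
Using column 4: 108 + 96 + 117 + ? → (2,4) = 402 − 321 = 81.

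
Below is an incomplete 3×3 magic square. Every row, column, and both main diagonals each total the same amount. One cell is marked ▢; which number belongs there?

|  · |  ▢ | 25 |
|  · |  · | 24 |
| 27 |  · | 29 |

Column 3 is complete and sums to 78; that is the magic constant.
Row 3 needs 78; the known cells sum to 56, so (3,2) = 22.
Anti-diagonal must total 78; the given cells sum to 52, so (2,2) = 26.
The remaining cell in row 2 is (2,1) = 78 − 50 = 28.
The remaining cell in column 1 is (1,1) = 78 − 55 = 23.
Column 2 needs 78; the known cells sum to 48, so (1,2) = 30.

30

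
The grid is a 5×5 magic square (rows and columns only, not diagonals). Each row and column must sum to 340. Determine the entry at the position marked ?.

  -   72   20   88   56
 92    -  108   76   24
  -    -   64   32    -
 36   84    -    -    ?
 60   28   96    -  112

From row 1, 340 − (72 + 20 + 88 + 56) gives (1,1) = 104.
From row 2, 340 − (92 + 108 + 76 + 24) gives (2,2) = 40.
From row 5, 340 − (60 + 28 + 96 + 112) gives (5,4) = 44.
The remaining cell in column 1 is (3,1) = 340 − 292 = 48.
Column 2 needs 340; the known cells sum to 224, so (3,2) = 116.
Column 3 must total 340; the given cells sum to 288, so (4,3) = 52.
The remaining cell in column 4 is (4,4) = 340 − 240 = 100.
From row 3, 340 − (48 + 116 + 64 + 32) gives (3,5) = 80.
Using row 4: 36 + 84 + 52 + 100 + ? → (4,5) = 340 − 272 = 68.

68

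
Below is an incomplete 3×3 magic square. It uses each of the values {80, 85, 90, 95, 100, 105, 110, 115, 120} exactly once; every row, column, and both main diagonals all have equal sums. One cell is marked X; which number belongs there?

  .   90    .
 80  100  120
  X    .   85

105

The 9 entries sum to 900, so each line sums to 900/3 = 300.
Using column 2: 90 + 100 + ? → (3,2) = 300 − 190 = 110.
Using column 3: 120 + 85 + ? → (1,3) = 300 − 205 = 95.
Main diagonal: 100 + 85 + ? = 300, so (1,1) = 115.
The remaining cell in anti-diagonal is (3,1) = 300 − 195 = 105.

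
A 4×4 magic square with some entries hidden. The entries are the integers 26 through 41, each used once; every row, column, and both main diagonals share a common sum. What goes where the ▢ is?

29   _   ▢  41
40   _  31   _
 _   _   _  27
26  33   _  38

The entries are 26 through 41, which sum to 536, so each line sums to 536/4 = 134.
The remaining cell in row 4 is (4,3) = 134 − 97 = 37.
Column 1 must total 134; the given cells sum to 95, so (3,1) = 39.
Column 4: 41 + 27 + 38 + ? = 134, so (2,4) = 28.
Anti-diagonal: 41 + 31 + 26 + ? = 134, so (3,2) = 36.
Using row 2: 40 + 31 + 28 + ? → (2,2) = 134 − 99 = 35.
From row 3, 134 − (39 + 36 + 27) gives (3,3) = 32.
Column 2: 35 + 36 + 33 + ? = 134, so (1,2) = 30.
Column 3 must total 134; the given cells sum to 100, so (1,3) = 34.

34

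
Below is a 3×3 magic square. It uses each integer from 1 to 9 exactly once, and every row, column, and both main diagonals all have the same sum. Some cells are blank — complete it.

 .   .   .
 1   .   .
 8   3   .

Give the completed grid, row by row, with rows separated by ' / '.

6 7 2 / 1 5 9 / 8 3 4

The entries are 1 through 9, which sum to 45, so each line sums to 45/3 = 15.
The remaining cell in row 3 is (3,3) = 15 − 11 = 4.
From column 1, 15 − (1 + 8) gives (1,1) = 6.
Main diagonal needs 15; the known cells sum to 10, so (2,2) = 5.
Using anti-diagonal: 5 + 8 + ? → (1,3) = 15 − 13 = 2.
Using row 1: 6 + 2 + ? → (1,2) = 15 − 8 = 7.
Row 2 must total 15; the given cells sum to 6, so (2,3) = 9.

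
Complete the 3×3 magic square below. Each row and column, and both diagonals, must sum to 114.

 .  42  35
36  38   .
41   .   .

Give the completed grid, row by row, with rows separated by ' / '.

Row 1 needs 114; the known cells sum to 77, so (1,1) = 37.
Row 2 must total 114; the given cells sum to 74, so (2,3) = 40.
The remaining cell in column 2 is (3,2) = 114 − 80 = 34.
Column 3 must total 114; the given cells sum to 75, so (3,3) = 39.

37 42 35 / 36 38 40 / 41 34 39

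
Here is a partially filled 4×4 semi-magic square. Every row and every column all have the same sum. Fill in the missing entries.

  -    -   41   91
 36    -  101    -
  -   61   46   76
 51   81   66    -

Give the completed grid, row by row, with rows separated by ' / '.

Column 3 is already complete: 41 + 101 + 46 + 66 = 254, so that is the magic constant.
The remaining cell in row 3 is (3,1) = 254 − 183 = 71.
Row 4 needs 254; the known cells sum to 198, so (4,4) = 56.
Column 1 needs 254; the known cells sum to 158, so (1,1) = 96.
From column 4, 254 − (91 + 76 + 56) gives (2,4) = 31.
The remaining cell in row 1 is (1,2) = 254 − 228 = 26.
From row 2, 254 − (36 + 101 + 31) gives (2,2) = 86.

96 26 41 91 / 36 86 101 31 / 71 61 46 76 / 51 81 66 56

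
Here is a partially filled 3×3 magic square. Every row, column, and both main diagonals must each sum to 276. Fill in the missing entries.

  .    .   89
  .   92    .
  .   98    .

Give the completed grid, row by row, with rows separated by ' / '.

Column 2 must total 276; the given cells sum to 190, so (1,2) = 86.
From anti-diagonal, 276 − (89 + 92) gives (3,1) = 95.
The remaining cell in row 1 is (1,1) = 276 − 175 = 101.
Row 3: 95 + 98 + ? = 276, so (3,3) = 83.
Column 1 needs 276; the known cells sum to 196, so (2,1) = 80.
Column 3 must total 276; the given cells sum to 172, so (2,3) = 104.

101 86 89 / 80 92 104 / 95 98 83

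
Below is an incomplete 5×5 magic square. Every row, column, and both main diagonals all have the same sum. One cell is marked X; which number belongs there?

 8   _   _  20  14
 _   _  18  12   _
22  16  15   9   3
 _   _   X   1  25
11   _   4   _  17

Row 3 is complete and sums to 65; that is the magic constant.
Column 4: 20 + 12 + 9 + 1 + ? = 65, so (5,4) = 23.
Column 5: 14 + 3 + 25 + 17 + ? = 65, so (2,5) = 6.
The remaining cell in main diagonal is (2,2) = 65 − 41 = 24.
Anti-diagonal: 14 + 12 + 15 + 11 + ? = 65, so (4,2) = 13.
From row 2, 65 − (24 + 18 + 12 + 6) gives (2,1) = 5.
The remaining cell in row 5 is (5,2) = 65 − 55 = 10.
Column 1 must total 65; the given cells sum to 46, so (4,1) = 19.
From column 2, 65 − (24 + 16 + 13 + 10) gives (1,2) = 2.
From row 1, 65 − (8 + 2 + 20 + 14) gives (1,3) = 21.
Row 4 must total 65; the given cells sum to 58, so (4,3) = 7.

7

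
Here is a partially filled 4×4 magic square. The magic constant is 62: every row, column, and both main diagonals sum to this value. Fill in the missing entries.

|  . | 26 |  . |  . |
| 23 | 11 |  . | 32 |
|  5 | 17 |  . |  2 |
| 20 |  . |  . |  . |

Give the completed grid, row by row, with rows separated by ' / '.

From row 2, 62 − (23 + 11 + 32) gives (2,3) = -4.
Row 3 must total 62; the given cells sum to 24, so (3,3) = 38.
Column 1: 23 + 5 + 20 + ? = 62, so (1,1) = 14.
Column 2: 26 + 11 + 17 + ? = 62, so (4,2) = 8.
Main diagonal needs 62; the known cells sum to 63, so (4,4) = -1.
Using anti-diagonal: -4 + 17 + 20 + ? → (1,4) = 62 − 33 = 29.
From row 1, 62 − (14 + 26 + 29) gives (1,3) = -7.
Row 4 needs 62; the known cells sum to 27, so (4,3) = 35.

14 26 -7 29 / 23 11 -4 32 / 5 17 38 2 / 20 8 35 -1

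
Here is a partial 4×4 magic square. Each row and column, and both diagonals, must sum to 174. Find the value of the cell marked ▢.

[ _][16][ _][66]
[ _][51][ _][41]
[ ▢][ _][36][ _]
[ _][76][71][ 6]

46

The remaining cell in row 4 is (4,1) = 174 − 153 = 21.
Column 2: 16 + 51 + 76 + ? = 174, so (3,2) = 31.
Column 4 must total 174; the given cells sum to 113, so (3,4) = 61.
The remaining cell in main diagonal is (1,1) = 174 − 93 = 81.
The remaining cell in anti-diagonal is (2,3) = 174 − 118 = 56.
Using row 1: 81 + 16 + 66 + ? → (1,3) = 174 − 163 = 11.
Using row 2: 51 + 56 + 41 + ? → (2,1) = 174 − 148 = 26.
Row 3 must total 174; the given cells sum to 128, so (3,1) = 46.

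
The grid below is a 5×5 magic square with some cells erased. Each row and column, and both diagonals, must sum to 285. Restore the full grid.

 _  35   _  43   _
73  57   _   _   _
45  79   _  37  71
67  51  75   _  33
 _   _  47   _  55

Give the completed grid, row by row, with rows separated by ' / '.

Row 3: 45 + 79 + 37 + 71 + ? = 285, so (3,3) = 53.
From row 4, 285 − (67 + 51 + 75 + 33) gives (4,4) = 59.
Column 2 needs 285; the known cells sum to 222, so (5,2) = 63.
Main diagonal: 57 + 53 + 59 + 55 + ? = 285, so (1,1) = 61.
Column 1: 61 + 73 + 45 + 67 + ? = 285, so (5,1) = 39.
Row 5 must total 285; the given cells sum to 204, so (5,4) = 81.
From column 4, 285 − (43 + 37 + 59 + 81) gives (2,4) = 65.
From anti-diagonal, 285 − (65 + 53 + 51 + 39) gives (1,5) = 77.
Row 1: 61 + 35 + 43 + 77 + ? = 285, so (1,3) = 69.
Using column 3: 69 + 53 + 75 + 47 + ? → (2,3) = 285 − 244 = 41.
Column 5 must total 285; the given cells sum to 236, so (2,5) = 49.

61 35 69 43 77 / 73 57 41 65 49 / 45 79 53 37 71 / 67 51 75 59 33 / 39 63 47 81 55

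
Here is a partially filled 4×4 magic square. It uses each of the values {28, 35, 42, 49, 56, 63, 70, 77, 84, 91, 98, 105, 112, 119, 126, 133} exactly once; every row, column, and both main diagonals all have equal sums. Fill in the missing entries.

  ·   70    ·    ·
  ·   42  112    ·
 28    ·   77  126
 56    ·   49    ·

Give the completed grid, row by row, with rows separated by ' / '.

105 70 84 63 / 133 42 112 35 / 28 91 77 126 / 56 119 49 98

The 16 entries sum to 1288, so each line sums to 1288/4 = 322.
The remaining cell in row 3 is (3,2) = 322 − 231 = 91.
Column 2 needs 322; the known cells sum to 203, so (4,2) = 119.
Column 3 must total 322; the given cells sum to 238, so (1,3) = 84.
Anti-diagonal: 112 + 91 + 56 + ? = 322, so (1,4) = 63.
Row 1 must total 322; the given cells sum to 217, so (1,1) = 105.
From row 4, 322 − (56 + 119 + 49) gives (4,4) = 98.
Column 1 needs 322; the known cells sum to 189, so (2,1) = 133.
From column 4, 322 − (63 + 126 + 98) gives (2,4) = 35.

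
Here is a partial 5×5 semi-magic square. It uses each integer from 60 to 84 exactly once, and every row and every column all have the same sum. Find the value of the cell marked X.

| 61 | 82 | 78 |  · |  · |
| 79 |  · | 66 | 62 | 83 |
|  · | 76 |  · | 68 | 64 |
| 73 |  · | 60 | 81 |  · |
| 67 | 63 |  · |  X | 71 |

75

The entries are 60 through 84, which sum to 1800, so each line sums to 1800/5 = 360.
Row 2: 79 + 66 + 62 + 83 + ? = 360, so (2,2) = 70.
Using column 1: 61 + 79 + 73 + 67 + ? → (3,1) = 360 − 280 = 80.
Column 2 must total 360; the given cells sum to 291, so (4,2) = 69.
Row 3 needs 360; the known cells sum to 288, so (3,3) = 72.
From row 4, 360 − (73 + 69 + 60 + 81) gives (4,5) = 77.
From column 3, 360 − (78 + 66 + 72 + 60) gives (5,3) = 84.
Column 5: 83 + 64 + 77 + 71 + ? = 360, so (1,5) = 65.
Using row 1: 61 + 82 + 78 + 65 + ? → (1,4) = 360 − 286 = 74.
From row 5, 360 − (67 + 63 + 84 + 71) gives (5,4) = 75.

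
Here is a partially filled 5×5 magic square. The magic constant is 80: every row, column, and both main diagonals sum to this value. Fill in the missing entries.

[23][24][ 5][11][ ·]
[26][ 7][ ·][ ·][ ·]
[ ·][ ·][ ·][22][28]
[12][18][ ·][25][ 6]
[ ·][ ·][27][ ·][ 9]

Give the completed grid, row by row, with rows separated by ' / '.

23 24 5 11 17 / 26 7 13 14 20 / 4 10 16 22 28 / 12 18 19 25 6 / 15 21 27 8 9

The remaining cell in row 1 is (1,5) = 80 − 63 = 17.
Row 4: 12 + 18 + 25 + 6 + ? = 80, so (4,3) = 19.
The remaining cell in column 5 is (2,5) = 80 − 60 = 20.
From main diagonal, 80 − (23 + 7 + 25 + 9) gives (3,3) = 16.
From column 3, 80 − (5 + 16 + 19 + 27) gives (2,3) = 13.
Row 2: 26 + 7 + 13 + 20 + ? = 80, so (2,4) = 14.
Using column 4: 11 + 14 + 22 + 25 + ? → (5,4) = 80 − 72 = 8.
The remaining cell in anti-diagonal is (5,1) = 80 − 65 = 15.
The remaining cell in row 5 is (5,2) = 80 − 59 = 21.
The remaining cell in column 1 is (3,1) = 80 − 76 = 4.
Column 2 must total 80; the given cells sum to 70, so (3,2) = 10.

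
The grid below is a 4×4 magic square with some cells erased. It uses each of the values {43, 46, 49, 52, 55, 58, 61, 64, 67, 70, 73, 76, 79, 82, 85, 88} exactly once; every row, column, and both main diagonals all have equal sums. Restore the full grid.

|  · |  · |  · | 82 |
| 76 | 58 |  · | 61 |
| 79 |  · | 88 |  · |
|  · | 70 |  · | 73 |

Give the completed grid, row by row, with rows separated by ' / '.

The 16 entries sum to 1048, so each line sums to 1048/4 = 262.
Row 2 needs 262; the known cells sum to 195, so (2,3) = 67.
Column 4 needs 262; the known cells sum to 216, so (3,4) = 46.
From main diagonal, 262 − (58 + 88 + 73) gives (1,1) = 43.
From row 3, 262 − (79 + 88 + 46) gives (3,2) = 49.
Column 1 needs 262; the known cells sum to 198, so (4,1) = 64.
Column 2: 58 + 49 + 70 + ? = 262, so (1,2) = 85.
Row 1: 43 + 85 + 82 + ? = 262, so (1,3) = 52.
Row 4: 64 + 70 + 73 + ? = 262, so (4,3) = 55.

43 85 52 82 / 76 58 67 61 / 79 49 88 46 / 64 70 55 73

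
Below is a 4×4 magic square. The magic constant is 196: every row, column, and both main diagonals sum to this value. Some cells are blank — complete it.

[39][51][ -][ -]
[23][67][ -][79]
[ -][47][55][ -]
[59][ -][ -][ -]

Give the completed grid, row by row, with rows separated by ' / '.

Using row 2: 23 + 67 + 79 + ? → (2,3) = 196 − 169 = 27.
Column 1 must total 196; the given cells sum to 121, so (3,1) = 75.
Column 2 needs 196; the known cells sum to 165, so (4,2) = 31.
Main diagonal needs 196; the known cells sum to 161, so (4,4) = 35.
From anti-diagonal, 196 − (27 + 47 + 59) gives (1,4) = 63.
From row 1, 196 − (39 + 51 + 63) gives (1,3) = 43.
Row 3 must total 196; the given cells sum to 177, so (3,4) = 19.
Row 4 needs 196; the known cells sum to 125, so (4,3) = 71.

39 51 43 63 / 23 67 27 79 / 75 47 55 19 / 59 31 71 35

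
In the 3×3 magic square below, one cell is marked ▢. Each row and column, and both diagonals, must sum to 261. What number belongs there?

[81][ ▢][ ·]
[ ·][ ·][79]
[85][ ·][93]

91

From row 3, 261 − (85 + 93) gives (3,2) = 83.
Column 1 needs 261; the known cells sum to 166, so (2,1) = 95.
Column 3 must total 261; the given cells sum to 172, so (1,3) = 89.
The remaining cell in main diagonal is (2,2) = 261 − 174 = 87.
Row 1 needs 261; the known cells sum to 170, so (1,2) = 91.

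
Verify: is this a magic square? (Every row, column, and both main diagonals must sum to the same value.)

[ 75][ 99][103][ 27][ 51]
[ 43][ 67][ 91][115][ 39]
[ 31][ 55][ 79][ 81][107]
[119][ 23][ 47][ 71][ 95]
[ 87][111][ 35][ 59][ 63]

Row 1: 75 + 99 + 103 + 27 + 51 = 355.
Row 2: 43 + 67 + 91 + 115 + 39 = 355.
Row 3: 31 + 55 + 79 + 81 + 107 = 353.
Row 4: 119 + 23 + 47 + 71 + 95 = 355.
Row 5: 87 + 111 + 35 + 59 + 63 = 355.
Column 1: 75 + 43 + 31 + 119 + 87 = 355.
Column 2: 99 + 67 + 55 + 23 + 111 = 355.
Column 3: 103 + 91 + 79 + 47 + 35 = 355.
Column 4: 27 + 115 + 81 + 71 + 59 = 353.
Column 5: 51 + 39 + 107 + 95 + 63 = 355.
Main diagonal: 75 + 67 + 79 + 71 + 63 = 355.
Anti-diagonal: 51 + 115 + 79 + 23 + 87 = 355.

No — column 4 sums to 353 but column 2 sums to 355.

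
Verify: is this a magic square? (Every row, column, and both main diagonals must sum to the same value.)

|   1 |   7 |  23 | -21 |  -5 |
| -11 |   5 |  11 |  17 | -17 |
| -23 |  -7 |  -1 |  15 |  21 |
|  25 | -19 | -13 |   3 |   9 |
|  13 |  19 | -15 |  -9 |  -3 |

Row 1: 1 + 7 + 23 + (-21) + (-5) = 5.
Row 2: -11 + 5 + 11 + 17 + (-17) = 5.
Row 3: -23 + (-7) + (-1) + 15 + 21 = 5.
Row 4: 25 + (-19) + (-13) + 3 + 9 = 5.
Row 5: 13 + 19 + (-15) + (-9) + (-3) = 5.
Column 1: 1 + (-11) + (-23) + 25 + 13 = 5.
Column 2: 7 + 5 + (-7) + (-19) + 19 = 5.
Column 3: 23 + 11 + (-1) + (-13) + (-15) = 5.
Column 4: -21 + 17 + 15 + 3 + (-9) = 5.
Column 5: -5 + (-17) + 21 + 9 + (-3) = 5.
Main diagonal: 1 + 5 + (-1) + 3 + (-3) = 5.
Anti-diagonal: -5 + 17 + (-1) + (-19) + 13 = 5.
All lines sum to 5.

Yes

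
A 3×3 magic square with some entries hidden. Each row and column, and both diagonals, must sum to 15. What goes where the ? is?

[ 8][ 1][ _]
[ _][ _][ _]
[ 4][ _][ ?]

Row 1: 8 + 1 + ? = 15, so (1,3) = 6.
From column 1, 15 − (8 + 4) gives (2,1) = 3.
Anti-diagonal: 6 + 4 + ? = 15, so (2,2) = 5.
Row 2 needs 15; the known cells sum to 8, so (2,3) = 7.
The remaining cell in column 2 is (3,2) = 15 − 6 = 9.
Column 3 needs 15; the known cells sum to 13, so (3,3) = 2.

2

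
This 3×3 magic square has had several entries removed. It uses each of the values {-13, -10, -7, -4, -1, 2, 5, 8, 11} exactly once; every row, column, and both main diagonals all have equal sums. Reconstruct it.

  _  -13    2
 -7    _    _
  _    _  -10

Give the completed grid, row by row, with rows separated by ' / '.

8 -13 2 / -7 -1 5 / -4 11 -10

The 9 entries sum to -9, so each line sums to -9/3 = -3.
The remaining cell in row 1 is (1,1) = -3 − (-11) = 8.
Column 1 needs -3; the known cells sum to 1, so (3,1) = -4.
Column 3 must total -3; the given cells sum to -8, so (2,3) = 5.
From main diagonal, -3 − (8 + (-10)) gives (2,2) = -1.
Row 3 needs -3; the known cells sum to -14, so (3,2) = 11.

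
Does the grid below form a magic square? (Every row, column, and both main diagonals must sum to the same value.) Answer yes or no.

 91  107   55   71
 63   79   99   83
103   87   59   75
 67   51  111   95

Row 1: 91 + 107 + 55 + 71 = 324.
Row 2: 63 + 79 + 99 + 83 = 324.
Row 3: 103 + 87 + 59 + 75 = 324.
Row 4: 67 + 51 + 111 + 95 = 324.
Column 1: 91 + 63 + 103 + 67 = 324.
Column 2: 107 + 79 + 87 + 51 = 324.
Column 3: 55 + 99 + 59 + 111 = 324.
Column 4: 71 + 83 + 75 + 95 = 324.
Main diagonal: 91 + 79 + 59 + 95 = 324.
Anti-diagonal: 71 + 99 + 87 + 67 = 324.
All lines sum to 324.

Yes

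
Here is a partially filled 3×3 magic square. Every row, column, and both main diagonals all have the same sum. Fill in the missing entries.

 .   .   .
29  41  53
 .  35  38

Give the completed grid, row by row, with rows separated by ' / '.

Row 2 is already complete: 29 + 41 + 53 = 123, so that is the magic constant.
The remaining cell in row 3 is (3,1) = 123 − 73 = 50.
The remaining cell in column 1 is (1,1) = 123 − 79 = 44.
Column 2 needs 123; the known cells sum to 76, so (1,2) = 47.
Column 3 must total 123; the given cells sum to 91, so (1,3) = 32.

44 47 32 / 29 41 53 / 50 35 38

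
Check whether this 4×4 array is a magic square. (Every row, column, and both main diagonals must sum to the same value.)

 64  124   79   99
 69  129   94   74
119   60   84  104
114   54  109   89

No — column 2 sums to 367 but column 4 sums to 366.

Row 1: 64 + 124 + 79 + 99 = 366.
Row 2: 69 + 129 + 94 + 74 = 366.
Row 3: 119 + 60 + 84 + 104 = 367.
Row 4: 114 + 54 + 109 + 89 = 366.
Column 1: 64 + 69 + 119 + 114 = 366.
Column 2: 124 + 129 + 60 + 54 = 367.
Column 3: 79 + 94 + 84 + 109 = 366.
Column 4: 99 + 74 + 104 + 89 = 366.
Main diagonal: 64 + 129 + 84 + 89 = 366.
Anti-diagonal: 99 + 94 + 60 + 114 = 367.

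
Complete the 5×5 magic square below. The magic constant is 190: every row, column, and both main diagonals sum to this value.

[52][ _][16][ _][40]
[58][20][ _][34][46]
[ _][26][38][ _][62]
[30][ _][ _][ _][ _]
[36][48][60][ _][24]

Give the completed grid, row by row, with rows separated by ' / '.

From row 2, 190 − (58 + 20 + 34 + 46) gives (2,3) = 32.
Row 5 must total 190; the given cells sum to 168, so (5,4) = 22.
Column 1 needs 190; the known cells sum to 176, so (3,1) = 14.
Using column 3: 16 + 32 + 38 + 60 + ? → (4,3) = 190 − 146 = 44.
Using column 5: 40 + 46 + 62 + 24 + ? → (4,5) = 190 − 172 = 18.
From main diagonal, 190 − (52 + 20 + 38 + 24) gives (4,4) = 56.
Anti-diagonal: 40 + 34 + 38 + 36 + ? = 190, so (4,2) = 42.
From row 3, 190 − (14 + 26 + 38 + 62) gives (3,4) = 50.
The remaining cell in column 2 is (1,2) = 190 − 136 = 54.
Column 4: 34 + 50 + 56 + 22 + ? = 190, so (1,4) = 28.

52 54 16 28 40 / 58 20 32 34 46 / 14 26 38 50 62 / 30 42 44 56 18 / 36 48 60 22 24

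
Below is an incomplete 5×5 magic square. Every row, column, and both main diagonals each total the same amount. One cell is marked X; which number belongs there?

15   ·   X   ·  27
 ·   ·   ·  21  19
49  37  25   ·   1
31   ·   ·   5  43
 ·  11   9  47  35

Column 5 is complete and sums to 125; that is the magic constant.
The remaining cell in row 3 is (3,4) = 125 − 112 = 13.
Row 5: 11 + 9 + 47 + 35 + ? = 125, so (5,1) = 23.
Column 1 must total 125; the given cells sum to 118, so (2,1) = 7.
Using column 4: 21 + 13 + 5 + 47 + ? → (1,4) = 125 − 86 = 39.
The remaining cell in main diagonal is (2,2) = 125 − 80 = 45.
Using anti-diagonal: 27 + 21 + 25 + 23 + ? → (4,2) = 125 − 96 = 29.
Row 2 needs 125; the known cells sum to 92, so (2,3) = 33.
Row 4 must total 125; the given cells sum to 108, so (4,3) = 17.
Column 2: 45 + 37 + 29 + 11 + ? = 125, so (1,2) = 3.
From column 3, 125 − (33 + 25 + 17 + 9) gives (1,3) = 41.

41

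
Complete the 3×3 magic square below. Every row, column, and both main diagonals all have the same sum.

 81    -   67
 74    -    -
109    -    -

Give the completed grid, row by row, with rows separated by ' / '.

Column 1 is already complete: 81 + 74 + 109 = 264, so that is the magic constant.
Row 1 must total 264; the given cells sum to 148, so (1,2) = 116.
Anti-diagonal: 67 + 109 + ? = 264, so (2,2) = 88.
Using row 2: 74 + 88 + ? → (2,3) = 264 − 162 = 102.
Using column 2: 116 + 88 + ? → (3,2) = 264 − 204 = 60.
Column 3: 67 + 102 + ? = 264, so (3,3) = 95.

81 116 67 / 74 88 102 / 109 60 95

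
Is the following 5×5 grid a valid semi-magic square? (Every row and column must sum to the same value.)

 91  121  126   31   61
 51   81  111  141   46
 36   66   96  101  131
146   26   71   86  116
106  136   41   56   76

No — row 5 sums to 415 but row 2 sums to 430.

Row 1: 91 + 121 + 126 + 31 + 61 = 430.
Row 2: 51 + 81 + 111 + 141 + 46 = 430.
Row 3: 36 + 66 + 96 + 101 + 131 = 430.
Row 4: 146 + 26 + 71 + 86 + 116 = 445.
Row 5: 106 + 136 + 41 + 56 + 76 = 415.
Column 1: 91 + 51 + 36 + 146 + 106 = 430.
Column 2: 121 + 81 + 66 + 26 + 136 = 430.
Column 3: 126 + 111 + 96 + 71 + 41 = 445.
Column 4: 31 + 141 + 101 + 86 + 56 = 415.
Column 5: 61 + 46 + 131 + 116 + 76 = 430.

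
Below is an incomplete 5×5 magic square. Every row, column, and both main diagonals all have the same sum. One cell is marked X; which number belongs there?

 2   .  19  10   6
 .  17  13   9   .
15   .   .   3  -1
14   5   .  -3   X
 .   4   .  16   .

Column 4 is complete and sums to 35; that is the magic constant.
Using row 1: 2 + 19 + 10 + 6 + ? → (1,2) = 35 − 37 = -2.
The remaining cell in column 2 is (3,2) = 35 − 24 = 11.
Using row 3: 15 + 11 + 3 + (-1) + ? → (3,3) = 35 − 28 = 7.
Using main diagonal: 2 + 17 + 7 + (-3) + ? → (5,5) = 35 − 23 = 12.
Using anti-diagonal: 6 + 9 + 7 + 5 + ? → (5,1) = 35 − 27 = 8.
Row 5 must total 35; the given cells sum to 40, so (5,3) = -5.
From column 1, 35 − (2 + 15 + 14 + 8) gives (2,1) = -4.
Column 3 must total 35; the given cells sum to 34, so (4,3) = 1.
Row 2 needs 35; the known cells sum to 35, so (2,5) = 0.
Row 4: 14 + 5 + 1 + (-3) + ? = 35, so (4,5) = 18.

18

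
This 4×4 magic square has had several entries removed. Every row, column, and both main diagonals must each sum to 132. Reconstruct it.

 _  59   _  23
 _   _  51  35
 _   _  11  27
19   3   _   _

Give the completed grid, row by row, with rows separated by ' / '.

Using column 4: 23 + 35 + 27 + ? → (4,4) = 132 − 85 = 47.
The remaining cell in anti-diagonal is (3,2) = 132 − 93 = 39.
Row 3 must total 132; the given cells sum to 77, so (3,1) = 55.
From row 4, 132 − (19 + 3 + 47) gives (4,3) = 63.
The remaining cell in column 2 is (2,2) = 132 − 101 = 31.
Column 3 must total 132; the given cells sum to 125, so (1,3) = 7.
Main diagonal must total 132; the given cells sum to 89, so (1,1) = 43.
Row 2: 31 + 51 + 35 + ? = 132, so (2,1) = 15.

43 59 7 23 / 15 31 51 35 / 55 39 11 27 / 19 3 63 47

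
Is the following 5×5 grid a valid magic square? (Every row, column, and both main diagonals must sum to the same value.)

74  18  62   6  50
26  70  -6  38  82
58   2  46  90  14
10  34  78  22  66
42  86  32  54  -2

Row 1: 74 + 18 + 62 + 6 + 50 = 210.
Row 2: 26 + 70 + (-6) + 38 + 82 = 210.
Row 3: 58 + 2 + 46 + 90 + 14 = 210.
Row 4: 10 + 34 + 78 + 22 + 66 = 210.
Row 5: 42 + 86 + 32 + 54 + (-2) = 212.
Column 1: 74 + 26 + 58 + 10 + 42 = 210.
Column 2: 18 + 70 + 2 + 34 + 86 = 210.
Column 3: 62 + (-6) + 46 + 78 + 32 = 212.
Column 4: 6 + 38 + 90 + 22 + 54 = 210.
Column 5: 50 + 82 + 14 + 66 + (-2) = 210.
Main diagonal: 74 + 70 + 46 + 22 + (-2) = 210.
Anti-diagonal: 50 + 38 + 46 + 34 + 42 = 210.

No — main diagonal sums to 210 but column 3 sums to 212.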